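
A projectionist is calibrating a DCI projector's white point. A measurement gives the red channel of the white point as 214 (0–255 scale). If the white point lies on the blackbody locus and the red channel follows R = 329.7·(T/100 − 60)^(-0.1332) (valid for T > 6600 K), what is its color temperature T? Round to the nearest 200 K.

8600 K

(t − 60)^(-0.1332) = 214/329.7 = 0.64907.
t − 60 = 0.64907^(1/-0.1332) = 0.64907^(-7.508) = 25.657, so t = 85.657.
T = 100·t = 8566 K → 8600 K to the nearest 200 K.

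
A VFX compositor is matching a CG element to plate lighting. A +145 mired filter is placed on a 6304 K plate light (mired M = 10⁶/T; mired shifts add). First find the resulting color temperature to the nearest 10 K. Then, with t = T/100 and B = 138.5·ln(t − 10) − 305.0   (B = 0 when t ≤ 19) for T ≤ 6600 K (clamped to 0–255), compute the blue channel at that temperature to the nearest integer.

M_in = 10⁶/6304 = 158.63; M_out = 158.63 + (+145) = 303.63.
T_out = 10⁶/303.63 = 3293.5 K → 3290 K; t = 32.9.
B = 138.5·ln(32.9 − 10) − 305.0 = 138.5·ln 22.9 − 305.0 = 138.5·3.1311 − 305.0 = 128.662.
Rounded: 129.

129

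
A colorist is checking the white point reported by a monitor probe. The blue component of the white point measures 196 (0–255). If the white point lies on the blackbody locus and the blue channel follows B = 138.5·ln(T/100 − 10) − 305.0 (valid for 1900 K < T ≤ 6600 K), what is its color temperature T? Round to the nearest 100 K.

ln(t − 10) = (196 + 305.0) / 138.5 = 3.6173.
t − 10 = e^3.6173 = 37.238, so t = 47.238.
T = 100·t = 4724 K → 4700 K to the nearest 100 K.

4700 K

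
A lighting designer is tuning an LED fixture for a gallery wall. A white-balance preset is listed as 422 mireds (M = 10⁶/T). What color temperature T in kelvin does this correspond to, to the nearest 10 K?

T = 10⁶ / 422 = 2369.67 K → 2370 K.

2370 K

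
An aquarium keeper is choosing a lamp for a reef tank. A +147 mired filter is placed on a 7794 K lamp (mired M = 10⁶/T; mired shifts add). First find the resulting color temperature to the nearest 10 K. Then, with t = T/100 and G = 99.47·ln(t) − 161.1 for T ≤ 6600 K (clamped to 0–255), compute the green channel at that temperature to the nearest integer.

M_in = 10⁶/7794 = 128.30; M_out = 128.30 + (+147) = 275.30.
T_out = 10⁶/275.30 = 3632.4 K → 3630 K; t = 36.3.
G = 99.47·ln 36.3 − 161.1 = 99.47·3.5918 − 161.1 = 196.178.
Rounded: 196.

196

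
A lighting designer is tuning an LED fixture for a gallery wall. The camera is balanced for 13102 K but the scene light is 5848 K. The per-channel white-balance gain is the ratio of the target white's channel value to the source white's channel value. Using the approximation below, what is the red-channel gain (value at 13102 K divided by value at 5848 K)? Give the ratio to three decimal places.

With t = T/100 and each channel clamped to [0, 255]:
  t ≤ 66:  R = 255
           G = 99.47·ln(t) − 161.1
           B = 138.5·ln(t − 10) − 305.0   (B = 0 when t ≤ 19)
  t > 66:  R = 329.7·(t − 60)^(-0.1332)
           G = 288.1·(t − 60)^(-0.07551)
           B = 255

At 5848 K (t = 58.48):
  R = 255 by definition for t ≤ 66.
At 13102 K (t = 131.02):
  R = 329.7·(131.02 − 60)^(-0.1332) = 329.7·71.02^(-0.1332) = 329.7·0.56676 = 186.859.
Gain = 186.859 / 255.000 = 0.7328 → 0.733.

0.733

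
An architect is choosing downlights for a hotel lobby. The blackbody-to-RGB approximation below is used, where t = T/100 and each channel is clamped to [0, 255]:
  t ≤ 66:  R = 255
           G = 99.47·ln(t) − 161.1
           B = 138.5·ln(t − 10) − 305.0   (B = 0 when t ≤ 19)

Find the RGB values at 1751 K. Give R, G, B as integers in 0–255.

t = 1751/100 = 17.51; the t ≤ 66 branch applies.
R = 255 by definition for t ≤ 66.
G = 99.47·ln 17.51 − 161.1 = 99.47·2.8628 − 161.1 = 123.660.
t = 17.51 ≤ 19, so B = 0.
Rounded: (255, 124, 0).

R=255, G=124, B=0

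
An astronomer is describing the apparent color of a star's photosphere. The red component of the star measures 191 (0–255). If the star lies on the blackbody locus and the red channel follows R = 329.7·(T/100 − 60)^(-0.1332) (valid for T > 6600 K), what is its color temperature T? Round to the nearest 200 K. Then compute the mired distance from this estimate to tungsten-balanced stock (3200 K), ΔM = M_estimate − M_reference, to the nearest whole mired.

(t − 60)^(-0.1332) = 191/329.7 = 0.57931.
t − 60 = 0.57931^(1/-0.1332) = 0.57931^(-7.508) = 60.245, so t = 120.245.
T = 100·t = 12025 K → 12000 K to the nearest 200 K.
M_estimate = 10⁶/12000 = 83.33; M_reference = 10⁶/3200 = 312.50.
ΔM = 83.33 − 312.50 = -229.17 → -229 mireds.

-229 mireds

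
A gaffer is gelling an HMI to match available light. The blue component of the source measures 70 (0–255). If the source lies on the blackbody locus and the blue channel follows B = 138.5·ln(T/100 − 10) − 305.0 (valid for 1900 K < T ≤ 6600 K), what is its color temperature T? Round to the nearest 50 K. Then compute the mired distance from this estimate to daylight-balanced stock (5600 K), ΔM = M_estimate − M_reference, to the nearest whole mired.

ln(t − 10) = (70 + 305.0) / 138.5 = 2.7076.
t − 10 = e^2.7076 = 14.993, so t = 24.993.
T = 100·t = 2499 K → 2500 K to the nearest 50 K.
M_estimate = 10⁶/2500 = 400.00; M_reference = 10⁶/5600 = 178.57.
ΔM = 400.00 − 178.57 = 221.43 → +221 mireds.

+221 mireds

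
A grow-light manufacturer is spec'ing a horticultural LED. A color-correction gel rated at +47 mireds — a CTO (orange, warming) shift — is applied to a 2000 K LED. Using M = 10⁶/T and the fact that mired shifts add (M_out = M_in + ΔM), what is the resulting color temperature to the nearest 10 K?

1830 K

M_in = 10⁶/2000 = 500.00 mireds.
M_out = 500.00 + (+47) = 547.00 mireds.
T_out = 10⁶/547.00 = 1828.2 K → 1830 K.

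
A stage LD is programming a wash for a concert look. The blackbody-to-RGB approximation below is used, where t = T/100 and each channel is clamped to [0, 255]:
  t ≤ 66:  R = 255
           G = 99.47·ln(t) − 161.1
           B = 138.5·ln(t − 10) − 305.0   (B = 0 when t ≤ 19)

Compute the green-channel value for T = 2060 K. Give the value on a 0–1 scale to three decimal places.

t = 2060/100 = 20.6; the t ≤ 66 branch applies.
G = 99.47·ln 20.6 − 161.1 = 99.47·3.0253 − 161.1 = 139.826.
On a 0–1 scale: 139.826/255 = 0.5483 → 0.548.

0.548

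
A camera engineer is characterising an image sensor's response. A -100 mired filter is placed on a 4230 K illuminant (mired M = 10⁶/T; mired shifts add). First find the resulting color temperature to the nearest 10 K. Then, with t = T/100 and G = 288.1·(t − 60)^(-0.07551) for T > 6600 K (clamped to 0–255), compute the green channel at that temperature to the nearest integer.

237

M_in = 10⁶/4230 = 236.41; M_out = 236.41 + (-100) = 136.41.
T_out = 10⁶/136.41 = 7331.0 K → 7330 K; t = 73.3.
G = 288.1·(73.3 − 60)^(-0.07551) = 288.1·13.3^(-0.07551) = 288.1·0.82250 = 236.963.
Rounded: 237.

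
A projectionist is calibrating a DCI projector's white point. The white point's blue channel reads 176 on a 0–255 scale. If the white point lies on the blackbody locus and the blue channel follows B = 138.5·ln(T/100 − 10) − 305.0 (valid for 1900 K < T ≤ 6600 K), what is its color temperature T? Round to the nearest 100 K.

ln(t − 10) = (176 + 305.0) / 138.5 = 3.4729.
t − 10 = e^3.4729 = 32.231, so t = 42.231.
T = 100·t = 4223 K → 4200 K to the nearest 100 K.

4200 K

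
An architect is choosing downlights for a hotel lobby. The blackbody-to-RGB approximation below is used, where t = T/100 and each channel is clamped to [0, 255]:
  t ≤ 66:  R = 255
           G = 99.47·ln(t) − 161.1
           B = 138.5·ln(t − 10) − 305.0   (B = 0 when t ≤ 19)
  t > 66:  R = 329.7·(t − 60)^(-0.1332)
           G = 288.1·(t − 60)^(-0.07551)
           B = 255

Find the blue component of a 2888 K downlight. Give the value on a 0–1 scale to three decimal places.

0.400

t = 2888/100 = 28.88; the t ≤ 66 branch applies.
B = 138.5·ln(28.88 − 10) − 305.0 = 138.5·ln 18.88 − 305.0 = 138.5·2.9381 − 305.0 = 101.927.
On a 0–1 scale: 101.927/255 = 0.3997 → 0.400.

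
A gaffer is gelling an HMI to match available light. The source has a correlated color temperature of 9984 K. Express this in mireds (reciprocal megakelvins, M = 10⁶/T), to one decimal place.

M = 10⁶ / 9984 = 100.160 → 100.2 mireds.

100.2 mireds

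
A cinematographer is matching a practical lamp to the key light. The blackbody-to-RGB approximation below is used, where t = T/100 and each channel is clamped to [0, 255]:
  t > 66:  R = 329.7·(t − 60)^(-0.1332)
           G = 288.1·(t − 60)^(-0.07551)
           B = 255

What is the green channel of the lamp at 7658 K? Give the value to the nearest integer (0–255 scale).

t = 7658/100 = 76.58; the t > 66 branch applies.
G = 288.1·(76.58 − 60)^(-0.07551) = 288.1·16.58^(-0.07551) = 288.1·0.80893 = 233.052.
Rounded: 233.

233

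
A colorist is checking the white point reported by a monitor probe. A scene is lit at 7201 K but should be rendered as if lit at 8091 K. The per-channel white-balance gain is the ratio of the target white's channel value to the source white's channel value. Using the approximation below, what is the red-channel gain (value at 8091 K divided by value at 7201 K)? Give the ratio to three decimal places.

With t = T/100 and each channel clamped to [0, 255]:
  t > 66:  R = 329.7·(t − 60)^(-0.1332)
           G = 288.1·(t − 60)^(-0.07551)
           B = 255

At 7201 K (t = 72.01):
  R = 329.7·(72.01 − 60)^(-0.1332) = 329.7·12.01^(-0.1332) = 329.7·0.71813 = 236.768.
At 8091 K (t = 80.91):
  R = 329.7·(80.91 − 60)^(-0.1332) = 329.7·20.91^(-0.1332) = 329.7·0.66700 = 219.911.
Gain = 219.911 / 236.768 = 0.9288 → 0.929.

0.929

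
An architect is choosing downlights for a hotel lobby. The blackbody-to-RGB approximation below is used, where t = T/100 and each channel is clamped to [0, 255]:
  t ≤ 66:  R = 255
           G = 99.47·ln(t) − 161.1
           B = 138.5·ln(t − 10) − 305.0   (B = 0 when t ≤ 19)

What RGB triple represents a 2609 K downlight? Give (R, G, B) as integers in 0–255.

t = 2609/100 = 26.09; the t ≤ 66 branch applies.
R = 255 by definition for t ≤ 66.
G = 99.47·ln 26.09 − 161.1 = 99.47·3.2616 − 161.1 = 163.327.
B = 138.5·ln(26.09 − 10) − 305.0 = 138.5·ln 16.09 − 305.0 = 138.5·2.7782 − 305.0 = 79.780.
Rounded: (255, 163, 80).

(255, 163, 80)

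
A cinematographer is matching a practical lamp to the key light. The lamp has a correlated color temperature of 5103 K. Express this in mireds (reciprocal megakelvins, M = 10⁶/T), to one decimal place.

M = 10⁶ / 5103 = 195.963 → 196.0 mireds.

196.0 mireds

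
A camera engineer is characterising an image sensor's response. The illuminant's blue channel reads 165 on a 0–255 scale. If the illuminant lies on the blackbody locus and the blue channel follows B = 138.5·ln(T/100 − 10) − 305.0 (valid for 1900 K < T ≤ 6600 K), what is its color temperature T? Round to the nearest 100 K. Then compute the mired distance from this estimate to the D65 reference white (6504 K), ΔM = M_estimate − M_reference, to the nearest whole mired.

ln(t − 10) = (165 + 305.0) / 138.5 = 3.3935.
t − 10 = e^3.3935 = 29.770, so t = 39.770.
T = 100·t = 3977 K → 4000 K to the nearest 100 K.
M_estimate = 10⁶/4000 = 250.00; M_reference = 10⁶/6504 = 153.75.
ΔM = 250.00 − 153.75 = 96.25 → +96 mireds.

+96 mireds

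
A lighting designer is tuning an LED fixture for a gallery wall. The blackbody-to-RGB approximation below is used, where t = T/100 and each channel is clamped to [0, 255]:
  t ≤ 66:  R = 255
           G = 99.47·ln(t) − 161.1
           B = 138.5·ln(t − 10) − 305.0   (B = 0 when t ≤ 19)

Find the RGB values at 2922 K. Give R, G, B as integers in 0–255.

R=255, G=175, B=104

t = 2922/100 = 29.22; the t ≤ 66 branch applies.
R = 255 by definition for t ≤ 66.
G = 99.47·ln 29.22 − 161.1 = 99.47·3.3749 − 161.1 = 174.597.
B = 138.5·ln(29.22 − 10) − 305.0 = 138.5·ln 19.22 − 305.0 = 138.5·2.9560 − 305.0 = 104.399.
Rounded: (255, 175, 104).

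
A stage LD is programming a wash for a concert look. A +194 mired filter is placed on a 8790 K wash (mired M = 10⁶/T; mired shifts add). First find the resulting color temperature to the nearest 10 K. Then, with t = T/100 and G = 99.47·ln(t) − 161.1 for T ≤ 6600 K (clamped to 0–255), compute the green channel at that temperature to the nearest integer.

M_in = 10⁶/8790 = 113.77; M_out = 113.77 + (+194) = 307.77.
T_out = 10⁶/307.77 = 3249.2 K → 3250 K; t = 32.5.
G = 99.47·ln 32.5 − 161.1 = 99.47·3.4812 − 161.1 = 185.179.
Rounded: 185.

185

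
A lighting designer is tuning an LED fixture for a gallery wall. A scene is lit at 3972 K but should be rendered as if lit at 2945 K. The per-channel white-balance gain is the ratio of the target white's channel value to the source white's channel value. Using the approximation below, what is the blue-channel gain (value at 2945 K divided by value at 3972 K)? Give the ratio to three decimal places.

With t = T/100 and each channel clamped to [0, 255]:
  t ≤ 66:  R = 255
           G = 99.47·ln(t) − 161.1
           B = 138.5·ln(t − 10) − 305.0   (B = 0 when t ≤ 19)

0.644

At 3972 K (t = 39.72):
  B = 138.5·ln(39.72 − 10) − 305.0 = 138.5·ln 29.72 − 305.0 = 138.5·3.3918 − 305.0 = 164.767.
At 2945 K (t = 29.45):
  B = 138.5·ln(29.45 − 10) − 305.0 = 138.5·ln 19.45 − 305.0 = 138.5·2.9678 − 305.0 = 106.047.
Gain = 106.047 / 164.767 = 0.6436 → 0.644.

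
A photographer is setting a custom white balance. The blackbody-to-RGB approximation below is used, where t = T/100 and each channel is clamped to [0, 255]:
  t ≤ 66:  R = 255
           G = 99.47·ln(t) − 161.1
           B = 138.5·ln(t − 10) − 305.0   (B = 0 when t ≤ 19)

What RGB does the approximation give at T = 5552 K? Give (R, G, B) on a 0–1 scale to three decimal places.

t = 5552/100 = 55.52; the t ≤ 66 branch applies.
R = 255 by definition for t ≤ 66.
G = 99.47·ln 55.52 − 161.1 = 99.47·4.0167 − 161.1 = 238.445.
B = 138.5·ln(55.52 − 10) − 305.0 = 138.5·ln 45.52 − 305.0 = 138.5·3.8182 − 305.0 = 223.814.
Dividing each by 255: (1.0000, 0.9351, 0.8777) → (1.000, 0.935, 0.878).

(1.000, 0.935, 0.878)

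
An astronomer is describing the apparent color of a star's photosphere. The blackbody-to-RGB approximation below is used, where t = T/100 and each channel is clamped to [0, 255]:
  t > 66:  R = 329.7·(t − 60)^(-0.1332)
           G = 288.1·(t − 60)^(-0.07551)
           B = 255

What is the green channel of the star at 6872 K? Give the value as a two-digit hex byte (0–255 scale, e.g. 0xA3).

t = 6872/100 = 68.72; the t > 66 branch applies.
G = 288.1·(68.72 − 60)^(-0.07551) = 288.1·8.72^(-0.07551) = 288.1·0.84914 = 244.639.
Rounded: 245; in hex, 0xF5.

0xF5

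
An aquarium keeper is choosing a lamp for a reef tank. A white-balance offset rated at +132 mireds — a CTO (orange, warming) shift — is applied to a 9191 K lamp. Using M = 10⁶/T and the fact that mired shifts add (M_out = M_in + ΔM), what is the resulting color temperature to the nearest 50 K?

4150 K

M_in = 10⁶/9191 = 108.80 mireds.
M_out = 108.80 + (+132) = 240.80 mireds.
T_out = 10⁶/240.80 = 4152.8 K → 4150 K.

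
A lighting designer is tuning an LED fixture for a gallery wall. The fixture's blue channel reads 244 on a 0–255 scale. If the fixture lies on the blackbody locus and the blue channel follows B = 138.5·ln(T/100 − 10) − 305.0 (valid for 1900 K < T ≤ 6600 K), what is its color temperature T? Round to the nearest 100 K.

ln(t − 10) = (244 + 305.0) / 138.5 = 3.9639.
t − 10 = e^3.9639 = 52.662, so t = 62.662.
T = 100·t = 6266 K → 6300 K to the nearest 100 K.

6300 K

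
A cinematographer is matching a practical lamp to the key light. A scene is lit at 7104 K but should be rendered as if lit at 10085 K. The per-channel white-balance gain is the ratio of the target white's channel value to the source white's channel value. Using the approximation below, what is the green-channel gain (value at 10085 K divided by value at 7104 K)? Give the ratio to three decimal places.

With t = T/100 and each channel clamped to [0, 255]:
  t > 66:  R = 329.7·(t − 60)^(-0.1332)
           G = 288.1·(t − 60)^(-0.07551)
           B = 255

0.906

At 7104 K (t = 71.04):
  G = 288.1·(71.04 − 60)^(-0.07551) = 288.1·11.04^(-0.07551) = 288.1·0.83415 = 240.319.
At 10085 K (t = 100.85):
  G = 288.1·(100.85 − 60)^(-0.07551) = 288.1·40.85^(-0.07551) = 288.1·0.75568 = 217.712.
Gain = 217.712 / 240.319 = 0.9059 → 0.906.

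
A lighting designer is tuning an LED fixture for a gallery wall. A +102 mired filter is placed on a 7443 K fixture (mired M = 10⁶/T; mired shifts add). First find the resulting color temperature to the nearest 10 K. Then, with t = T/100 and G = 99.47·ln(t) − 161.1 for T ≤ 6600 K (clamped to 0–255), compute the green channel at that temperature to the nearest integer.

211

M_in = 10⁶/7443 = 134.35; M_out = 134.35 + (+102) = 236.35.
T_out = 10⁶/236.35 = 4230.9 K → 4230 K; t = 42.3.
G = 99.47·ln 42.3 − 161.1 = 99.47·3.7448 − 161.1 = 211.394.
Rounded: 211.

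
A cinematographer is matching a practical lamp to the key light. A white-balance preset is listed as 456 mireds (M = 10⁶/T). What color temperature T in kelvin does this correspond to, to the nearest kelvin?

2193 K

T = 10⁶ / 456 = 2192.98 K → 2193 K.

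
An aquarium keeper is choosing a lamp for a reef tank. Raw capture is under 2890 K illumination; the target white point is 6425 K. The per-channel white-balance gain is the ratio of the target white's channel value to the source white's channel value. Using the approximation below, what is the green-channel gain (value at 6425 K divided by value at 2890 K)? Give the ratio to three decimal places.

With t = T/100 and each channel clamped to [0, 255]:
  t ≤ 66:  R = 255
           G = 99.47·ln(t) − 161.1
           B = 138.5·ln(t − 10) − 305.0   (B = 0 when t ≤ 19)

1.458

At 2890 K (t = 28.9):
  G = 99.47·ln 28.9 − 161.1 = 99.47·3.3638 − 161.1 = 173.501.
At 6425 K (t = 64.25):
  G = 99.47·ln 64.25 − 161.1 = 99.47·4.1628 − 161.1 = 252.972.
Gain = 252.972 / 173.501 = 1.4580 → 1.458.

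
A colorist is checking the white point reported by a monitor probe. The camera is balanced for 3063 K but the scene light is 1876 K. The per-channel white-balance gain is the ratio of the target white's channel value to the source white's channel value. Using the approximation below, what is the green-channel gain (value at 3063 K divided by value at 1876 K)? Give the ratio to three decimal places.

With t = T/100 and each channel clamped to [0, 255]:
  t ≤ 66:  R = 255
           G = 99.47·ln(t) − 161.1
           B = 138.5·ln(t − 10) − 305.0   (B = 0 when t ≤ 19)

1.374

At 1876 K (t = 18.76):
  G = 99.47·ln 18.76 − 161.1 = 99.47·2.9317 − 161.1 = 130.519.
At 3063 K (t = 30.63):
  G = 99.47·ln 30.63 − 161.1 = 99.47·3.4220 − 161.1 = 179.284.
Gain = 179.284 / 130.519 = 1.3736 → 1.374.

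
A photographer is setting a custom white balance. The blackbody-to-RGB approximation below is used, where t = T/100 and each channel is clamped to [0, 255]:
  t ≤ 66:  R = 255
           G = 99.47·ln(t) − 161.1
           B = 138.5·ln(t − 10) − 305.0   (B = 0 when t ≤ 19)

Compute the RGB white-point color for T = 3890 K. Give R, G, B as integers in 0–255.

t = 3890/100 = 38.9; the t ≤ 66 branch applies.
R = 255 by definition for t ≤ 66.
G = 99.47·ln 38.9 − 161.1 = 99.47·3.6610 − 161.1 = 203.059.
B = 138.5·ln(38.9 − 10) − 305.0 = 138.5·ln 28.9 − 305.0 = 138.5·3.3638 − 305.0 = 160.892.
Rounded: (255, 203, 161).

R=255, G=203, B=161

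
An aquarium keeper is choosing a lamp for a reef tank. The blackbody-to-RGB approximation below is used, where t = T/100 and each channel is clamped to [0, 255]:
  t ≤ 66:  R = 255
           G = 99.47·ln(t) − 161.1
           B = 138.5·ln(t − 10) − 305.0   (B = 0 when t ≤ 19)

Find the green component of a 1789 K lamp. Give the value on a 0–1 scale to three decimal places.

t = 1789/100 = 17.89; the t ≤ 66 branch applies.
G = 99.47·ln 17.89 − 161.1 = 99.47·2.8842 − 161.1 = 125.796.
On a 0–1 scale: 125.796/255 = 0.4933 → 0.493.

0.493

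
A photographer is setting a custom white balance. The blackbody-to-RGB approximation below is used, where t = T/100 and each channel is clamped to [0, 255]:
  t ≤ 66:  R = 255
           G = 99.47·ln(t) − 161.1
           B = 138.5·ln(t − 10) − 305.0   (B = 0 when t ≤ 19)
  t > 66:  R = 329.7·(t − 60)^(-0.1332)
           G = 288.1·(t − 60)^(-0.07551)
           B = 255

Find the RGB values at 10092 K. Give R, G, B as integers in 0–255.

R=201, G=218, B=255

t = 10092/100 = 100.92; the t > 66 branch applies.
R = 329.7·(100.92 − 60)^(-0.1332) = 329.7·40.92^(-0.1332) = 329.7·0.60994 = 201.099.
G = 288.1·(100.92 − 60)^(-0.07551) = 288.1·40.92^(-0.07551) = 288.1·0.75558 = 217.684.
B = 255 by definition for t > 66.
Rounded: (201, 218, 255).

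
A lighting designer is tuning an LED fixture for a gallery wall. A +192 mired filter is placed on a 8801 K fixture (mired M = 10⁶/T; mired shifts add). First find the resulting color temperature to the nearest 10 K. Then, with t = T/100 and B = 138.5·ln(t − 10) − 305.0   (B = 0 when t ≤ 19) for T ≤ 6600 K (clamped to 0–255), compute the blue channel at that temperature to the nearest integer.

127

M_in = 10⁶/8801 = 113.62; M_out = 113.62 + (+192) = 305.62.
T_out = 10⁶/305.62 = 3272.0 K → 3270 K; t = 32.7.
B = 138.5·ln(32.7 − 10) − 305.0 = 138.5·ln 22.7 − 305.0 = 138.5·3.1224 − 305.0 = 127.448.
Rounded: 127.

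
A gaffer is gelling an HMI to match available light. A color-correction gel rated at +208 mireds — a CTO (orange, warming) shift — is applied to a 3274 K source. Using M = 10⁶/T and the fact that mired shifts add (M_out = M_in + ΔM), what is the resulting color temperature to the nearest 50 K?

M_in = 10⁶/3274 = 305.44 mireds.
M_out = 305.44 + (+208) = 513.44 mireds.
T_out = 10⁶/513.44 = 1947.7 K → 1950 K.

1950 K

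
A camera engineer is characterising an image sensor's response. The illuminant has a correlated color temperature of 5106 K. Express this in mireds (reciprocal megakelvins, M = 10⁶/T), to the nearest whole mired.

M = 10⁶ / 5106 = 195.848 → 196 mireds.

196 mireds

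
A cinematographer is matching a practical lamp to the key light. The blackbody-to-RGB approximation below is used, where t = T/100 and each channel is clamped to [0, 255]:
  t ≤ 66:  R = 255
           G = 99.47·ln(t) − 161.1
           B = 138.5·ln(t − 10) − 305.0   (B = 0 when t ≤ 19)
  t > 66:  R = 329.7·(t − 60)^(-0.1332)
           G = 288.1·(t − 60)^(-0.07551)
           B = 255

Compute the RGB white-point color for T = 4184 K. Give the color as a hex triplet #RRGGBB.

t = 4184/100 = 41.84; the t ≤ 66 branch applies.
R = 255 by definition for t ≤ 66.
G = 99.47·ln 41.84 − 161.1 = 99.47·3.7339 − 161.1 = 210.306.
B = 138.5·ln(41.84 − 10) − 305.0 = 138.5·ln 31.84 − 305.0 = 138.5·3.4607 − 305.0 = 174.310.
Rounded: (255, 210, 174).
In hex: #FFD2AE.

#FFD2AE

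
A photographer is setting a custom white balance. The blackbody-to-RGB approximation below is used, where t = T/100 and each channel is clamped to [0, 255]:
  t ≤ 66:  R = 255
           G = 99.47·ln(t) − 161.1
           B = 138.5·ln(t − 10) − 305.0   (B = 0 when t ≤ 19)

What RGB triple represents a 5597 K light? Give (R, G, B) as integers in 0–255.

(255, 239, 225)

t = 5597/100 = 55.97; the t ≤ 66 branch applies.
R = 255 by definition for t ≤ 66.
G = 99.47·ln 55.97 − 161.1 = 99.47·4.0248 − 161.1 = 239.248.
B = 138.5·ln(55.97 − 10) − 305.0 = 138.5·ln 45.97 − 305.0 = 138.5·3.8280 − 305.0 = 225.176.
Rounded: (255, 239, 225).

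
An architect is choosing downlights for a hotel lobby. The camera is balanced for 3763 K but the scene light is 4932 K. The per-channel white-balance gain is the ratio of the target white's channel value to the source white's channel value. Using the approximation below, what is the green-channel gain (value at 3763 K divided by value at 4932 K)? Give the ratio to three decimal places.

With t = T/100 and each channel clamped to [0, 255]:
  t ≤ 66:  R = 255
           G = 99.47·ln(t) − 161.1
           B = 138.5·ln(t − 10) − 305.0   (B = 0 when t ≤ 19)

0.881

At 4932 K (t = 49.32):
  G = 99.47·ln 49.32 − 161.1 = 99.47·3.8983 − 161.1 = 226.667.
At 3763 K (t = 37.63):
  G = 99.47·ln 37.63 − 161.1 = 99.47·3.6278 − 161.1 = 199.757.
Gain = 199.757 / 226.667 = 0.8813 → 0.881.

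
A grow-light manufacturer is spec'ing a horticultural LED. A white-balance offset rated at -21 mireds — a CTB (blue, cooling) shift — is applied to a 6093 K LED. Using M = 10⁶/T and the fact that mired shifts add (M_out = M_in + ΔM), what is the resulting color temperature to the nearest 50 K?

7000 K

M_in = 10⁶/6093 = 164.12 mireds.
M_out = 164.12 + (-21) = 143.12 mireds.
T_out = 10⁶/143.12 = 6987.0 K → 7000 K.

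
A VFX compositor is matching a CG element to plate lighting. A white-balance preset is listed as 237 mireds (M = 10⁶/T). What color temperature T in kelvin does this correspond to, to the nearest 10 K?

4220 K

T = 10⁶ / 237 = 4219.41 K → 4220 K.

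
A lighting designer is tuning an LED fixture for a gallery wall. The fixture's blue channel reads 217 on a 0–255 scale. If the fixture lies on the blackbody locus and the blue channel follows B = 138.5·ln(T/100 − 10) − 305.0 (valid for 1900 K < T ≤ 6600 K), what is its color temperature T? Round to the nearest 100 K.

5300 K

ln(t − 10) = (217 + 305.0) / 138.5 = 3.7690.
t − 10 = e^3.7690 = 43.335, so t = 53.335.
T = 100·t = 5333 K → 5300 K to the nearest 100 K.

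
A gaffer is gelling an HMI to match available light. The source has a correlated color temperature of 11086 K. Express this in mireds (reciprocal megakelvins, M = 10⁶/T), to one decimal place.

M = 10⁶ / 11086 = 90.204 → 90.2 mireds.

90.2 mireds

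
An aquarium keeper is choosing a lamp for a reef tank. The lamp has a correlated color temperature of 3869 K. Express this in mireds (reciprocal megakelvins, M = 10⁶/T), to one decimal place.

M = 10⁶ / 3869 = 258.465 → 258.5 mireds.

258.5 mireds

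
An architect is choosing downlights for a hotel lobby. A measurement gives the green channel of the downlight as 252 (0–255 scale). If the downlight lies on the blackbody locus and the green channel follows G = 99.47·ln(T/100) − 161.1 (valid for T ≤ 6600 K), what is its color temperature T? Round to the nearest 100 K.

6400 K

ln t = (252 + 161.1) / 99.47 = 4.1530.
t = e^4.1530 = 63.625.
T = 100·t = 6363 K → 6400 K to the nearest 100 K.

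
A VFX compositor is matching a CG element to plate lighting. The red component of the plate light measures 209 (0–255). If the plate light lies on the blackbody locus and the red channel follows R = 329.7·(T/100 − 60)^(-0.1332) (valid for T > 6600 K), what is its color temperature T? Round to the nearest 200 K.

9000 K

(t − 60)^(-0.1332) = 209/329.7 = 0.63391.
t − 60 = 0.63391^(1/-0.1332) = 0.63391^(-7.508) = 30.639, so t = 90.639.
T = 100·t = 9064 K → 9000 K to the nearest 200 K.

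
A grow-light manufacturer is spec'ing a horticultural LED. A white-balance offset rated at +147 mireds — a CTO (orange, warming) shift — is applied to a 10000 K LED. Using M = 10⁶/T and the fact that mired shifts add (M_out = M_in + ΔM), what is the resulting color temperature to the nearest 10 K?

M_in = 10⁶/10000 = 100.00 mireds.
M_out = 100.00 + (+147) = 247.00 mireds.
T_out = 10⁶/247.00 = 4048.6 K → 4050 K.

4050 K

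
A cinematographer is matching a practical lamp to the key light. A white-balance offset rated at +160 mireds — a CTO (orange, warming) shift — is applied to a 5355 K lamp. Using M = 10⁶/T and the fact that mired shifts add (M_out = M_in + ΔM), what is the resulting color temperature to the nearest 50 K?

2900 K

M_in = 10⁶/5355 = 186.74 mireds.
M_out = 186.74 + (+160) = 346.74 mireds.
T_out = 10⁶/346.74 = 2884.0 K → 2900 K.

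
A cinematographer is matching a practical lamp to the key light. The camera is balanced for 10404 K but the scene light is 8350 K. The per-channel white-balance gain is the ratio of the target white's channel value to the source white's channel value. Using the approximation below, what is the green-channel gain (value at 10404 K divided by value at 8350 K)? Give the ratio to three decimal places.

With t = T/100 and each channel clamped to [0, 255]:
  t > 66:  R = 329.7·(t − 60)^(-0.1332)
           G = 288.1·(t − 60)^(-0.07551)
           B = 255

0.954

At 8350 K (t = 83.5):
  G = 288.1·(83.5 − 60)^(-0.07551) = 288.1·23.5^(-0.07551) = 288.1·0.78790 = 226.994.
At 10404 K (t = 104.04):
  G = 288.1·(104.04 − 60)^(-0.07551) = 288.1·44.04^(-0.07551) = 288.1·0.75140 = 216.479.
Gain = 216.479 / 226.994 = 0.9537 → 0.954.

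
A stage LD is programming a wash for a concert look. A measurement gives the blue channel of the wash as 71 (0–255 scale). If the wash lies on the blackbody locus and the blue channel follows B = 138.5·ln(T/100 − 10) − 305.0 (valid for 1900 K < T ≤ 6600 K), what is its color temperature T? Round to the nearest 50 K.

2500 K

ln(t − 10) = (71 + 305.0) / 138.5 = 2.7148.
t − 10 = e^2.7148 = 15.102, so t = 25.102.
T = 100·t = 2510 K → 2500 K to the nearest 50 K.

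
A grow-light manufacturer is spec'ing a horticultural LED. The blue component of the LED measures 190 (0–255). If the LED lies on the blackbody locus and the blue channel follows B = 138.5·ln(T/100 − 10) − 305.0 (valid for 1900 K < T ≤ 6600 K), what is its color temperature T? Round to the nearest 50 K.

4550 K

ln(t − 10) = (190 + 305.0) / 138.5 = 3.5740.
t − 10 = e^3.5740 = 35.659, so t = 45.659.
T = 100·t = 4566 K → 4550 K to the nearest 50 K.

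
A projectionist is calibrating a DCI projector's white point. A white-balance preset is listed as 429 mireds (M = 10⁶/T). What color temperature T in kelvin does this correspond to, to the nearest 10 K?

T = 10⁶ / 429 = 2331.00 K → 2330 K.

2330 K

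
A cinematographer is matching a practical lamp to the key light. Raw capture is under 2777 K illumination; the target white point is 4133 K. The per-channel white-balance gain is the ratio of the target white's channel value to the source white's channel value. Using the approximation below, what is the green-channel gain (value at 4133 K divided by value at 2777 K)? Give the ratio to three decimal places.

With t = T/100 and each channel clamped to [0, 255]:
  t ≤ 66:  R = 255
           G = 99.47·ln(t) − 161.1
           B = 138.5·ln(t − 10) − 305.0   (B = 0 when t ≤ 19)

1.233

At 2777 K (t = 27.77):
  G = 99.47·ln 27.77 − 161.1 = 99.47·3.3240 − 161.1 = 169.534.
At 4133 K (t = 41.33):
  G = 99.47·ln 41.33 − 161.1 = 99.47·3.7216 − 161.1 = 209.086.
Gain = 209.086 / 169.534 = 1.2333 → 1.233.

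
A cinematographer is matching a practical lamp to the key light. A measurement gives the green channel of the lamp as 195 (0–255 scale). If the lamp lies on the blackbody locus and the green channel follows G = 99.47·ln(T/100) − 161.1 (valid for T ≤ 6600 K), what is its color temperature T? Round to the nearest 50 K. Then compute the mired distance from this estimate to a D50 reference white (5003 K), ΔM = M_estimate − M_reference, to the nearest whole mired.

+78 mireds

ln t = (195 + 161.1) / 99.47 = 3.5800.
t = e^3.5800 = 35.873.
T = 100·t = 3587 K → 3600 K to the nearest 50 K.
M_estimate = 10⁶/3600 = 277.78; M_reference = 10⁶/5003 = 199.88.
ΔM = 277.78 − 199.88 = 77.90 → +78 mireds.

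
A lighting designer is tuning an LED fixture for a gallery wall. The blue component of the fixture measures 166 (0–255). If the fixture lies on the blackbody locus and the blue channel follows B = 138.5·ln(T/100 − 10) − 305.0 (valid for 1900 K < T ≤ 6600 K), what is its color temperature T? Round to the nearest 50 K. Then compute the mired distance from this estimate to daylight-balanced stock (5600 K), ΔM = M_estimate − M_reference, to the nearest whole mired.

ln(t − 10) = (166 + 305.0) / 138.5 = 3.4007.
t − 10 = e^3.4007 = 29.986, so t = 39.986.
T = 100·t = 3999 K → 4000 K to the nearest 50 K.
M_estimate = 10⁶/4000 = 250.00; M_reference = 10⁶/5600 = 178.57.
ΔM = 250.00 − 178.57 = 71.43 → +71 mireds.

+71 mireds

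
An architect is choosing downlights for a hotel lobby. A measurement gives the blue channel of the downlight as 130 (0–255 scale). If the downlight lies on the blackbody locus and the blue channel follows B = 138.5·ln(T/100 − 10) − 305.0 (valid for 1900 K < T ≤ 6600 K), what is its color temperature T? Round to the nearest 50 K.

3300 K

ln(t − 10) = (130 + 305.0) / 138.5 = 3.1408.
t − 10 = e^3.1408 = 23.122, so t = 33.122.
T = 100·t = 3312 K → 3300 K to the nearest 50 K.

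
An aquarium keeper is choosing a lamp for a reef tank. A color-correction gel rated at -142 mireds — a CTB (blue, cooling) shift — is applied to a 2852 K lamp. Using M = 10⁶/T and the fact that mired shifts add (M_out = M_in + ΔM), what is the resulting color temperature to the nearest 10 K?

4790 K

M_in = 10⁶/2852 = 350.63 mireds.
M_out = 350.63 + (-142) = 208.63 mireds.
T_out = 10⁶/208.63 = 4793.1 K → 4790 K.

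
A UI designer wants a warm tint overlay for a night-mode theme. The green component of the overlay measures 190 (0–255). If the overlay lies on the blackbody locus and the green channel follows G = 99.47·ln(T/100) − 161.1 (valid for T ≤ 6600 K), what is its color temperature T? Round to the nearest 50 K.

ln t = (190 + 161.1) / 99.47 = 3.5297.
t = e^3.5297 = 34.114.
T = 100·t = 3411 K → 3400 K to the nearest 50 K.

3400 K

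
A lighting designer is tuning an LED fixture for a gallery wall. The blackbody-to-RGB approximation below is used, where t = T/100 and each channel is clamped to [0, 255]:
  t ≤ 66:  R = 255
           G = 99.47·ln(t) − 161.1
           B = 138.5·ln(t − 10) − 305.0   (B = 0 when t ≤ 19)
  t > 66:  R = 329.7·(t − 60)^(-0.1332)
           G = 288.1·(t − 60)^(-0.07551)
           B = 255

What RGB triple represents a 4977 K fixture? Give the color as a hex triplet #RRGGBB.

#FFE4CD

t = 4977/100 = 49.77; the t ≤ 66 branch applies.
R = 255 by definition for t ≤ 66.
G = 99.47·ln 49.77 − 161.1 = 99.47·3.9074 − 161.1 = 227.570.
B = 138.5·ln(49.77 − 10) − 305.0 = 138.5·ln 39.77 − 305.0 = 138.5·3.6831 − 305.0 = 205.111.
Rounded: (255, 228, 205).
In hex: #FFE4CD.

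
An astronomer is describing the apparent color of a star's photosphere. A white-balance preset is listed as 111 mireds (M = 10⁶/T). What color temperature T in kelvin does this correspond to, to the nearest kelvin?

T = 10⁶ / 111 = 9009.01 K → 9009 K.

9009 K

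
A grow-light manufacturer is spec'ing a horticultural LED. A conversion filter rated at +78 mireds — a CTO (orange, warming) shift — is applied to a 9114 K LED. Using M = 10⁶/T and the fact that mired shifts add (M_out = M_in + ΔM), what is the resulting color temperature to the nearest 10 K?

M_in = 10⁶/9114 = 109.72 mireds.
M_out = 109.72 + (+78) = 187.72 mireds.
T_out = 10⁶/187.72 = 5327.0 K → 5330 K.

5330 K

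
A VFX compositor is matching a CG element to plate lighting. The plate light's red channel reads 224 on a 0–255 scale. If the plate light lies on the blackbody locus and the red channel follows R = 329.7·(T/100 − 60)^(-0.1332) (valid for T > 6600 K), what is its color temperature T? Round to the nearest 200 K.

7800 K

(t − 60)^(-0.1332) = 224/329.7 = 0.67941.
t − 60 = 0.67941^(1/-0.1332) = 0.67941^(-7.508) = 18.209, so t = 78.209.
T = 100·t = 7821 K → 7800 K to the nearest 200 K.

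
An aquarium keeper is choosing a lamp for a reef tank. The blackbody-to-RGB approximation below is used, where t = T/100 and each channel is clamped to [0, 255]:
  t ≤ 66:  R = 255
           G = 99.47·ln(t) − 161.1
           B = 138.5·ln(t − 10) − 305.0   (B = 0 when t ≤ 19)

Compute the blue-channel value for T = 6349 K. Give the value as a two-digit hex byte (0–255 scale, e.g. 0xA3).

0xF6

t = 6349/100 = 63.49; the t ≤ 66 branch applies.
B = 138.5·ln(63.49 − 10) − 305.0 = 138.5·ln 53.49 − 305.0 = 138.5·3.9795 − 305.0 = 246.160.
Rounded: 246; in hex, 0xF6.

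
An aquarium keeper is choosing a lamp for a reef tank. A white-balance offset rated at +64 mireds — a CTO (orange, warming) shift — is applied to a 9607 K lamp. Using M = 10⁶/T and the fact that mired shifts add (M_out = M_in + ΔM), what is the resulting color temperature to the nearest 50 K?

M_in = 10⁶/9607 = 104.09 mireds.
M_out = 104.09 + (+64) = 168.09 mireds.
T_out = 10⁶/168.09 = 5949.2 K → 5950 K.

5950 K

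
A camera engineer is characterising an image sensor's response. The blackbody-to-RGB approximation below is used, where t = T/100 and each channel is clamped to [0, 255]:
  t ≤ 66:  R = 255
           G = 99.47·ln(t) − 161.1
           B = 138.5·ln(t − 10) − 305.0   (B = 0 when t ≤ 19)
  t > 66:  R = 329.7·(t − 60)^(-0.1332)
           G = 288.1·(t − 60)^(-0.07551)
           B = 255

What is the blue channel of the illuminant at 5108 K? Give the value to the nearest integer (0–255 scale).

t = 5108/100 = 51.08; the t ≤ 66 branch applies.
B = 138.5·ln(51.08 − 10) − 305.0 = 138.5·ln 41.08 − 305.0 = 138.5·3.7155 − 305.0 = 209.600.
Rounded: 210.

210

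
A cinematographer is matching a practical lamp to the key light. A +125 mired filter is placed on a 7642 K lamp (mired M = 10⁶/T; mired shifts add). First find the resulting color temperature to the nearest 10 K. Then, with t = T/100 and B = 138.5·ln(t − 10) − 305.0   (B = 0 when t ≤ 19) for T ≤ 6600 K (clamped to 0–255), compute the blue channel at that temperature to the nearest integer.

M_in = 10⁶/7642 = 130.86; M_out = 130.86 + (+125) = 255.86.
T_out = 10⁶/255.86 = 3908.5 K → 3910 K; t = 39.1.
B = 138.5·ln(39.1 − 10) − 305.0 = 138.5·ln 29.1 − 305.0 = 138.5·3.3707 − 305.0 = 161.847.
Rounded: 162.

162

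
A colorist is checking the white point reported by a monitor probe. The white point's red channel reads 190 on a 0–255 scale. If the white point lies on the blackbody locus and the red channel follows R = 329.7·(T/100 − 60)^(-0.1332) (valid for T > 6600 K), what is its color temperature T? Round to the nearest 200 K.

(t − 60)^(-0.1332) = 190/329.7 = 0.57628.
t − 60 = 0.57628^(1/-0.1332) = 0.57628^(-7.508) = 62.667, so t = 122.667.
T = 100·t = 12267 K → 12200 K to the nearest 200 K.

12200 K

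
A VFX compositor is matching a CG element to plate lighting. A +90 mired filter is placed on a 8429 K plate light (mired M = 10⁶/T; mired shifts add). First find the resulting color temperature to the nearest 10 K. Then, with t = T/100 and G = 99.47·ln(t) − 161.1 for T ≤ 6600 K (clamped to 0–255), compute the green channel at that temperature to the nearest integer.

224

M_in = 10⁶/8429 = 118.64; M_out = 118.64 + (+90) = 208.64.
T_out = 10⁶/208.64 = 4793.0 K → 4790 K; t = 47.9.
G = 99.47·ln 47.9 − 161.1 = 99.47·3.8691 − 161.1 = 223.761.
Rounded: 224.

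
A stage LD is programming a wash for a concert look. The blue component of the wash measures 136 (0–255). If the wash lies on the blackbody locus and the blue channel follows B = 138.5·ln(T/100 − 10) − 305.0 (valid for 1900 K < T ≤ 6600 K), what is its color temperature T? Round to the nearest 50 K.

ln(t − 10) = (136 + 305.0) / 138.5 = 3.1841.
t − 10 = e^3.1841 = 24.146, so t = 34.146.
T = 100·t = 3415 K → 3400 K to the nearest 50 K.

3400 K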